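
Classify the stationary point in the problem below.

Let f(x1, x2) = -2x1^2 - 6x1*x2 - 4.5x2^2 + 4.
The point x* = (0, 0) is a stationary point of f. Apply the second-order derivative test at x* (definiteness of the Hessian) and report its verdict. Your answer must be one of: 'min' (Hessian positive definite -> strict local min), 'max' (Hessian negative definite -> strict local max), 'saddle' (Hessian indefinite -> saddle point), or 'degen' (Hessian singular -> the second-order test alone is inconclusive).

Compute the Hessian H = grad^2 f:
  H = [[-4, -6], [-6, -9]]
Verify stationarity: grad f(x*) = H x* + g = (0, 0).
Eigenvalues of H: -13, 0.
H has a zero eigenvalue (singular; negative semidefinite but not definite), so H is neither positive definite, negative definite, nor indefinite. The second-order test alone is inconclusive -> degen.
(Indeed, f is constant along the null direction of H through x*, so x* is not a strict local extremum.)

degen


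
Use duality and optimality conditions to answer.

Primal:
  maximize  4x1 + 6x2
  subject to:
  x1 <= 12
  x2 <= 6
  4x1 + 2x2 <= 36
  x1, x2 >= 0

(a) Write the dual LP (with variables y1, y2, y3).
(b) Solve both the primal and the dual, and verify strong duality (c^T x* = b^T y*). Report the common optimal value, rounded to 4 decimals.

The standard primal-dual pair for 'max c^T x s.t. A x <= b, x >= 0' is:
  Dual:  min b^T y  s.t.  A^T y >= c,  y >= 0.

So the dual LP is:
  minimize  12y1 + 6y2 + 36y3
  subject to:
    y1 + 4y3 >= 4
    y2 + 2y3 >= 6
    y1, y2, y3 >= 0

Solving the primal: x* = (6, 6).
  primal value c^T x* = 60.
Solving the dual: y* = (0, 4, 1).
  dual value b^T y* = 60.
Strong duality: c^T x* = b^T y*. Confirmed.

60


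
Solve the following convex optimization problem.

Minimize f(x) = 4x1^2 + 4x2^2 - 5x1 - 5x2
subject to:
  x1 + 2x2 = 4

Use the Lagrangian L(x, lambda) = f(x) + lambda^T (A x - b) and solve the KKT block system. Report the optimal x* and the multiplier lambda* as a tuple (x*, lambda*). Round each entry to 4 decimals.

Form the Lagrangian:
  L(x, lambda) = (1/2) x^T Q x + c^T x + lambda^T (A x - b)
Stationarity (grad_x L = 0): Q x + c + A^T lambda = 0.
Primal feasibility: A x = b.

This gives the KKT block system:
  [ Q   A^T ] [ x     ]   [-c ]
  [ A    0  ] [ lambda ] = [ b ]

Solving the linear system:
  x*      = (1.05, 1.475)
  lambda* = (-3.4)
  f(x*)   = 0.4875

x* = (1.05, 1.475), lambda* = (-3.4)


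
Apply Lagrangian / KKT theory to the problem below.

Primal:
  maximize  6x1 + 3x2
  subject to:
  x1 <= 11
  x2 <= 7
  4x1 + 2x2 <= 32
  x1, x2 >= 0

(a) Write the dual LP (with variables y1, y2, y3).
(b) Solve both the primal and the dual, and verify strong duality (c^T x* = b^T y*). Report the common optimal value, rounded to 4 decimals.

The standard primal-dual pair for 'max c^T x s.t. A x <= b, x >= 0' is:
  Dual:  min b^T y  s.t.  A^T y >= c,  y >= 0.

So the dual LP is:
  minimize  11y1 + 7y2 + 32y3
  subject to:
    y1 + 4y3 >= 6
    y2 + 2y3 >= 3
    y1, y2, y3 >= 0

Solving the primal: x* = (8, 0).
  primal value c^T x* = 48.
Solving the dual: y* = (0, 0, 1.5).
  dual value b^T y* = 48.
Strong duality: c^T x* = b^T y*. Confirmed.

48


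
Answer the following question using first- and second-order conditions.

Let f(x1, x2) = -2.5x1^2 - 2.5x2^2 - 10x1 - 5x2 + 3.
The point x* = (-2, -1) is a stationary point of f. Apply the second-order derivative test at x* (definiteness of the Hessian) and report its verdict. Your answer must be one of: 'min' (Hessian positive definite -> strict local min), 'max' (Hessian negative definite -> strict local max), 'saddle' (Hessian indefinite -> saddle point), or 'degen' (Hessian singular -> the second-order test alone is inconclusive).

Compute the Hessian H = grad^2 f:
  H = [[-5, 0], [0, -5]]
Verify stationarity: grad f(x*) = H x* + g = (0, 0).
Eigenvalues of H: -5, -5.
Both eigenvalues < 0, so H is negative definite -> x* is a strict local max.

max


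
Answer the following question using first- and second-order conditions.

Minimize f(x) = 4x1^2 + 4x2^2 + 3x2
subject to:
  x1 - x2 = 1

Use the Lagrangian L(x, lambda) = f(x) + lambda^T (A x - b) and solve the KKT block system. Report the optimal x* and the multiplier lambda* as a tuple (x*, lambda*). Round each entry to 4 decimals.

Form the Lagrangian:
  L(x, lambda) = (1/2) x^T Q x + c^T x + lambda^T (A x - b)
Stationarity (grad_x L = 0): Q x + c + A^T lambda = 0.
Primal feasibility: A x = b.

This gives the KKT block system:
  [ Q   A^T ] [ x     ]   [-c ]
  [ A    0  ] [ lambda ] = [ b ]

Solving the linear system:
  x*      = (0.3125, -0.6875)
  lambda* = (-2.5)
  f(x*)   = 0.2188

x* = (0.3125, -0.6875), lambda* = (-2.5)


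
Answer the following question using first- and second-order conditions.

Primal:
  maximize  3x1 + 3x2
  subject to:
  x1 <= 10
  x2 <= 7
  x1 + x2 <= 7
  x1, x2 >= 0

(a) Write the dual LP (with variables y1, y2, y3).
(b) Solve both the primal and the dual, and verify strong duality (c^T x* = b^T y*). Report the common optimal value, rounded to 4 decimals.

The standard primal-dual pair for 'max c^T x s.t. A x <= b, x >= 0' is:
  Dual:  min b^T y  s.t.  A^T y >= c,  y >= 0.

So the dual LP is:
  minimize  10y1 + 7y2 + 7y3
  subject to:
    y1 + y3 >= 3
    y2 + y3 >= 3
    y1, y2, y3 >= 0

Solving the primal: x* = (7, 0).
  primal value c^T x* = 21.
Solving the dual: y* = (0, 0, 3).
  dual value b^T y* = 21.
Strong duality: c^T x* = b^T y*. Confirmed.

21


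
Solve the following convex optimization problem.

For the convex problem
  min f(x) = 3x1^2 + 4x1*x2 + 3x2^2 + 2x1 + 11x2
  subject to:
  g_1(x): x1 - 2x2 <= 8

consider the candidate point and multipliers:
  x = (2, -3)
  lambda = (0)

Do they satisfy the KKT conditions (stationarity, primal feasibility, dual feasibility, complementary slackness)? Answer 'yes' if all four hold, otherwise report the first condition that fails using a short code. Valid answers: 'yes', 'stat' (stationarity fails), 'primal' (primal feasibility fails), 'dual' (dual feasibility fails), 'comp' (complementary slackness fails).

Gradient of f: grad f(x) = Q x + c = (2, 1)
Constraint values g_i(x) = a_i^T x - b_i:
  g_1((2, -3)) = 0
Stationarity residual: grad f(x) + sum_i lambda_i a_i = (2, 1)
  -> stationarity FAILS
Primal feasibility (all g_i <= 0): OK
Dual feasibility (all lambda_i >= 0): OK
Complementary slackness (lambda_i * g_i(x) = 0 for all i): OK

Verdict: the first failing condition is stationarity -> stat.

stat


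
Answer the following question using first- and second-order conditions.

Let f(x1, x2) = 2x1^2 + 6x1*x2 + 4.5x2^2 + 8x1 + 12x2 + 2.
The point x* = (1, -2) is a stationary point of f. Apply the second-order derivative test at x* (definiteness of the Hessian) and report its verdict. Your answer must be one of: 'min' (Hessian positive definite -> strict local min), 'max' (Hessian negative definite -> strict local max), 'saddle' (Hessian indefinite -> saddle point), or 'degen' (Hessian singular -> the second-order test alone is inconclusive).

Compute the Hessian H = grad^2 f:
  H = [[4, 6], [6, 9]]
Verify stationarity: grad f(x*) = H x* + g = (0, 0).
Eigenvalues of H: 0, 13.
H has a zero eigenvalue (singular; positive semidefinite but not definite), so H is neither positive definite, negative definite, nor indefinite. The second-order test alone is inconclusive -> degen.
(Indeed, f is constant along the null direction of H through x*, so x* is not a strict local extremum.)

degen


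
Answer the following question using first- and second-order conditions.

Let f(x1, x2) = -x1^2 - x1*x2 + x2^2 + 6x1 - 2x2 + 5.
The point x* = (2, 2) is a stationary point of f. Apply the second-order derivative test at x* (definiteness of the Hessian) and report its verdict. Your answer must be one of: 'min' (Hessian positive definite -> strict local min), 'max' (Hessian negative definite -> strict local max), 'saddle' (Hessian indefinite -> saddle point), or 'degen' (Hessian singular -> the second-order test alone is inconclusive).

Compute the Hessian H = grad^2 f:
  H = [[-2, -1], [-1, 2]]
Verify stationarity: grad f(x*) = H x* + g = (0, 0).
Eigenvalues of H: -2.2361, 2.2361.
Eigenvalues have mixed signs, so H is indefinite -> x* is a saddle point.

saddle


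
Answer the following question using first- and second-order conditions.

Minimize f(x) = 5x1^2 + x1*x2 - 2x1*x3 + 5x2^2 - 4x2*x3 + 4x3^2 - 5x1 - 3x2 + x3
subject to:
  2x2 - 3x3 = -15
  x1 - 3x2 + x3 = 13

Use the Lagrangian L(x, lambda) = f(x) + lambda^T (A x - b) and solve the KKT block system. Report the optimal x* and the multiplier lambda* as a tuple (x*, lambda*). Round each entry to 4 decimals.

Form the Lagrangian:
  L(x, lambda) = (1/2) x^T Q x + c^T x + lambda^T (A x - b)
Stationarity (grad_x L = 0): Q x + c + A^T lambda = 0.
Primal feasibility: A x = b.

This gives the KKT block system:
  [ Q   A^T ] [ x     ]   [-c ]
  [ A    0  ] [ lambda ] = [ b ]

Solving the linear system:
  x*      = (2.1455, -2.5091, 3.3273)
  lambda* = (8.6909, -7.2909)
  f(x*)   = 112.6364

x* = (2.1455, -2.5091, 3.3273), lambda* = (8.6909, -7.2909)


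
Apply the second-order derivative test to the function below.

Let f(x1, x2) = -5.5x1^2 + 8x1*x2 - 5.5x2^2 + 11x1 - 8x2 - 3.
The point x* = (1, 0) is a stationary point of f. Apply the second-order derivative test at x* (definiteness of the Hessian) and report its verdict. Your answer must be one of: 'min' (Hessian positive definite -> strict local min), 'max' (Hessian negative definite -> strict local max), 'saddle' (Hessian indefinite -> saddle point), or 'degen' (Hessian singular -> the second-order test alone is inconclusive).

Compute the Hessian H = grad^2 f:
  H = [[-11, 8], [8, -11]]
Verify stationarity: grad f(x*) = H x* + g = (0, 0).
Eigenvalues of H: -19, -3.
Both eigenvalues < 0, so H is negative definite -> x* is a strict local max.

max


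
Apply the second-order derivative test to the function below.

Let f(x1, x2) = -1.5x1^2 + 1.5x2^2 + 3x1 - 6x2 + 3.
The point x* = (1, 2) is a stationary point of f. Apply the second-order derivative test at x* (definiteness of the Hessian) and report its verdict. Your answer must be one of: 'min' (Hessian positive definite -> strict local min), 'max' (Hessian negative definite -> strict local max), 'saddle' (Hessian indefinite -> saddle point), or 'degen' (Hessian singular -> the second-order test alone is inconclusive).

Compute the Hessian H = grad^2 f:
  H = [[-3, 0], [0, 3]]
Verify stationarity: grad f(x*) = H x* + g = (0, 0).
Eigenvalues of H: -3, 3.
Eigenvalues have mixed signs, so H is indefinite -> x* is a saddle point.

saddle


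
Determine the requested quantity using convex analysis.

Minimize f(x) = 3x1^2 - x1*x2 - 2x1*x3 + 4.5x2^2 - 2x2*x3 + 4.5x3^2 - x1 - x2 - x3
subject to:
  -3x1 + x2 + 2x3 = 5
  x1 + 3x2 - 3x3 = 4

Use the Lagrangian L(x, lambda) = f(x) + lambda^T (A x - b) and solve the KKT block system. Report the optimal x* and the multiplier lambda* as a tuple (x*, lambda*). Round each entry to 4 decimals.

Form the Lagrangian:
  L(x, lambda) = (1/2) x^T Q x + c^T x + lambda^T (A x - b)
Stationarity (grad_x L = 0): Q x + c + A^T lambda = 0.
Primal feasibility: A x = b.

This gives the KKT block system:
  [ Q   A^T ] [ x     ]   [-c ]
  [ A    0  ] [ lambda ] = [ b ]

Solving the linear system:
  x*      = (-1.1178, 1.6861, -0.0198)
  lambda* = (-4.3393, -3.6645)
  f(x*)   = 17.9029

x* = (-1.1178, 1.6861, -0.0198), lambda* = (-4.3393, -3.6645)


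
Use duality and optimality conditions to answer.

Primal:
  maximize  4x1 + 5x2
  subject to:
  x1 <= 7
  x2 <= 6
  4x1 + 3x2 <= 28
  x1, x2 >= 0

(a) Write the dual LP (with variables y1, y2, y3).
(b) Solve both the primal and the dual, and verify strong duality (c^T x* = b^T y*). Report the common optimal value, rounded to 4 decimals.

The standard primal-dual pair for 'max c^T x s.t. A x <= b, x >= 0' is:
  Dual:  min b^T y  s.t.  A^T y >= c,  y >= 0.

So the dual LP is:
  minimize  7y1 + 6y2 + 28y3
  subject to:
    y1 + 4y3 >= 4
    y2 + 3y3 >= 5
    y1, y2, y3 >= 0

Solving the primal: x* = (2.5, 6).
  primal value c^T x* = 40.
Solving the dual: y* = (0, 2, 1).
  dual value b^T y* = 40.
Strong duality: c^T x* = b^T y*. Confirmed.

40


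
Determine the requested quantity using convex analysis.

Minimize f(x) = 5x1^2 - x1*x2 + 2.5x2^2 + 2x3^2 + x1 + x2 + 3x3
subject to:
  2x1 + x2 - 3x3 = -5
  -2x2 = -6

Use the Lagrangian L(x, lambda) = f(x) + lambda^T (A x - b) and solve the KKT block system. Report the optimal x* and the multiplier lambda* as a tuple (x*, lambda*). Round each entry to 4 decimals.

Form the Lagrangian:
  L(x, lambda) = (1/2) x^T Q x + c^T x + lambda^T (A x - b)
Stationarity (grad_x L = 0): Q x + c + A^T lambda = 0.
Primal feasibility: A x = b.

This gives the KKT block system:
  [ Q   A^T ] [ x     ]   [-c ]
  [ A    0  ] [ lambda ] = [ b ]

Solving the linear system:
  x*      = (-0.6038, 3, 2.2642)
  lambda* = (4.0189, 10.3113)
  f(x*)   = 45.5755

x* = (-0.6038, 3, 2.2642), lambda* = (4.0189, 10.3113)


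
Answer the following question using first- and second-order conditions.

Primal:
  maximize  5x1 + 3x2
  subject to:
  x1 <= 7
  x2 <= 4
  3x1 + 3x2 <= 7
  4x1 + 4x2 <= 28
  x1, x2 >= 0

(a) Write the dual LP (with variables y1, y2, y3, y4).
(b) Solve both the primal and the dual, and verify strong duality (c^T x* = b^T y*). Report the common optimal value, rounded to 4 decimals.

The standard primal-dual pair for 'max c^T x s.t. A x <= b, x >= 0' is:
  Dual:  min b^T y  s.t.  A^T y >= c,  y >= 0.

So the dual LP is:
  minimize  7y1 + 4y2 + 7y3 + 28y4
  subject to:
    y1 + 3y3 + 4y4 >= 5
    y2 + 3y3 + 4y4 >= 3
    y1, y2, y3, y4 >= 0

Solving the primal: x* = (2.3333, 0).
  primal value c^T x* = 11.6667.
Solving the dual: y* = (0, 0, 1.6667, 0).
  dual value b^T y* = 11.6667.
Strong duality: c^T x* = b^T y*. Confirmed.

11.6667


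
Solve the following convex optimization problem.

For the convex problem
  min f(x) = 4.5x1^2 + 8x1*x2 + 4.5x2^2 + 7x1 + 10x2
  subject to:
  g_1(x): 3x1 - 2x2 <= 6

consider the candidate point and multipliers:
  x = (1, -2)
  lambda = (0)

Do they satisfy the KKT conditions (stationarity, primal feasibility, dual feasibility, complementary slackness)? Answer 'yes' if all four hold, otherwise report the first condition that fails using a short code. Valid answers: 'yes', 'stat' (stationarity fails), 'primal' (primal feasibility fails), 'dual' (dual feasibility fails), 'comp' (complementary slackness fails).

Gradient of f: grad f(x) = Q x + c = (0, 0)
Constraint values g_i(x) = a_i^T x - b_i:
  g_1((1, -2)) = 1
Stationarity residual: grad f(x) + sum_i lambda_i a_i = (0, 0)
  -> stationarity OK
Primal feasibility (all g_i <= 0): FAILS
Dual feasibility (all lambda_i >= 0): OK
Complementary slackness (lambda_i * g_i(x) = 0 for all i): OK

Verdict: the first failing condition is primal_feasibility -> primal.

primal


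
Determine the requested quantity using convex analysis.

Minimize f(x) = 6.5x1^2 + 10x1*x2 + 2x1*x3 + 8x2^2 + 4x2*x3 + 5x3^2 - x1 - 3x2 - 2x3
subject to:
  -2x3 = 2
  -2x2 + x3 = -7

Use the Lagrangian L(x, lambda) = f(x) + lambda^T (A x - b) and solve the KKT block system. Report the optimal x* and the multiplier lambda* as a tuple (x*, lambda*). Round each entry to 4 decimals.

Form the Lagrangian:
  L(x, lambda) = (1/2) x^T Q x + c^T x + lambda^T (A x - b)
Stationarity (grad_x L = 0): Q x + c + A^T lambda = 0.
Primal feasibility: A x = b.

This gives the KKT block system:
  [ Q   A^T ] [ x     ]   [-c ]
  [ A    0  ] [ lambda ] = [ b ]

Solving the linear system:
  x*      = (-2.0769, 3, -1)
  lambda* = (2.9808, 10.1154)
  f(x*)   = 29.9615

x* = (-2.0769, 3, -1), lambda* = (2.9808, 10.1154)


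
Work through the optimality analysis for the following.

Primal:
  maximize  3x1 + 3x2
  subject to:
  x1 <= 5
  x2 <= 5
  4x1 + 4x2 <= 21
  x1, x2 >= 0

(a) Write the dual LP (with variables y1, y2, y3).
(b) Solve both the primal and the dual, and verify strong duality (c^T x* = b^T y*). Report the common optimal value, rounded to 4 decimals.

The standard primal-dual pair for 'max c^T x s.t. A x <= b, x >= 0' is:
  Dual:  min b^T y  s.t.  A^T y >= c,  y >= 0.

So the dual LP is:
  minimize  5y1 + 5y2 + 21y3
  subject to:
    y1 + 4y3 >= 3
    y2 + 4y3 >= 3
    y1, y2, y3 >= 0

Solving the primal: x* = (0.25, 5).
  primal value c^T x* = 15.75.
Solving the dual: y* = (0, 0, 0.75).
  dual value b^T y* = 15.75.
Strong duality: c^T x* = b^T y*. Confirmed.

15.75


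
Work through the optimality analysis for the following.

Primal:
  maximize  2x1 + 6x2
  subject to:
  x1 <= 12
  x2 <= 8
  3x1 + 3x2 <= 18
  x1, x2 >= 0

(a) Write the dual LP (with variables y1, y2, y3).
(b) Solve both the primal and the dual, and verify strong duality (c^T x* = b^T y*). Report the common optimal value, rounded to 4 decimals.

The standard primal-dual pair for 'max c^T x s.t. A x <= b, x >= 0' is:
  Dual:  min b^T y  s.t.  A^T y >= c,  y >= 0.

So the dual LP is:
  minimize  12y1 + 8y2 + 18y3
  subject to:
    y1 + 3y3 >= 2
    y2 + 3y3 >= 6
    y1, y2, y3 >= 0

Solving the primal: x* = (0, 6).
  primal value c^T x* = 36.
Solving the dual: y* = (0, 0, 2).
  dual value b^T y* = 36.
Strong duality: c^T x* = b^T y*. Confirmed.

36


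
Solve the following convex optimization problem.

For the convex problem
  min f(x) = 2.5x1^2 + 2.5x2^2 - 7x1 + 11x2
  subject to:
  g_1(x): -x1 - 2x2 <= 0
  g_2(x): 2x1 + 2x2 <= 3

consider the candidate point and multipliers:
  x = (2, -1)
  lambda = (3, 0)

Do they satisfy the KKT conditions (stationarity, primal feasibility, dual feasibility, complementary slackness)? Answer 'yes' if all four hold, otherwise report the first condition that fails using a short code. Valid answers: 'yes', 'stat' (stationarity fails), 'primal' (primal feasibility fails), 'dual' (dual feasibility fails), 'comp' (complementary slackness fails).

Gradient of f: grad f(x) = Q x + c = (3, 6)
Constraint values g_i(x) = a_i^T x - b_i:
  g_1((2, -1)) = 0
  g_2((2, -1)) = -1
Stationarity residual: grad f(x) + sum_i lambda_i a_i = (0, 0)
  -> stationarity OK
Primal feasibility (all g_i <= 0): OK
Dual feasibility (all lambda_i >= 0): OK
Complementary slackness (lambda_i * g_i(x) = 0 for all i): OK

Verdict: yes, KKT holds.

yes


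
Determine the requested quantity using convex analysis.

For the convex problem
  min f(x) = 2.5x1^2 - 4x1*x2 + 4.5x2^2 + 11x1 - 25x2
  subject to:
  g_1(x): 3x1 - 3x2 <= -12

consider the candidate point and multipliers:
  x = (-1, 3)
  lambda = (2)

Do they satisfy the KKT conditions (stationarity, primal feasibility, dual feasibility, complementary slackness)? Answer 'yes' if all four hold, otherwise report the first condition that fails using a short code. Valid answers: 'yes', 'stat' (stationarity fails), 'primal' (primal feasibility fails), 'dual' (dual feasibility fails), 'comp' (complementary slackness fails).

Gradient of f: grad f(x) = Q x + c = (-6, 6)
Constraint values g_i(x) = a_i^T x - b_i:
  g_1((-1, 3)) = 0
Stationarity residual: grad f(x) + sum_i lambda_i a_i = (0, 0)
  -> stationarity OK
Primal feasibility (all g_i <= 0): OK
Dual feasibility (all lambda_i >= 0): OK
Complementary slackness (lambda_i * g_i(x) = 0 for all i): OK

Verdict: yes, KKT holds.

yes


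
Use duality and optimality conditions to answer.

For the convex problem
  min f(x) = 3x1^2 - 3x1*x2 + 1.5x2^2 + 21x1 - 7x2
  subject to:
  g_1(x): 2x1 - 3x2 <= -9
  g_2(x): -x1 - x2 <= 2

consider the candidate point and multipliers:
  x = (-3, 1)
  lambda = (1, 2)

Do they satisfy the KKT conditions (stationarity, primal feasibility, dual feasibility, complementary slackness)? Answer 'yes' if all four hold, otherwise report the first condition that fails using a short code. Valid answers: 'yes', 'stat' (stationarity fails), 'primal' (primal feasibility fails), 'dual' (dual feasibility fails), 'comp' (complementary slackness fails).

Gradient of f: grad f(x) = Q x + c = (0, 5)
Constraint values g_i(x) = a_i^T x - b_i:
  g_1((-3, 1)) = 0
  g_2((-3, 1)) = 0
Stationarity residual: grad f(x) + sum_i lambda_i a_i = (0, 0)
  -> stationarity OK
Primal feasibility (all g_i <= 0): OK
Dual feasibility (all lambda_i >= 0): OK
Complementary slackness (lambda_i * g_i(x) = 0 for all i): OK

Verdict: yes, KKT holds.

yes


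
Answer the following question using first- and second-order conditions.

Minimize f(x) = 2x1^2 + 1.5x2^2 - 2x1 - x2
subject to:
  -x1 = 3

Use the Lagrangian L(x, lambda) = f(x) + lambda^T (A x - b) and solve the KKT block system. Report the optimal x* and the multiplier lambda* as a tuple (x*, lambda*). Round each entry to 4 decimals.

Form the Lagrangian:
  L(x, lambda) = (1/2) x^T Q x + c^T x + lambda^T (A x - b)
Stationarity (grad_x L = 0): Q x + c + A^T lambda = 0.
Primal feasibility: A x = b.

This gives the KKT block system:
  [ Q   A^T ] [ x     ]   [-c ]
  [ A    0  ] [ lambda ] = [ b ]

Solving the linear system:
  x*      = (-3, 0.3333)
  lambda* = (-14)
  f(x*)   = 23.8333

x* = (-3, 0.3333), lambda* = (-14)


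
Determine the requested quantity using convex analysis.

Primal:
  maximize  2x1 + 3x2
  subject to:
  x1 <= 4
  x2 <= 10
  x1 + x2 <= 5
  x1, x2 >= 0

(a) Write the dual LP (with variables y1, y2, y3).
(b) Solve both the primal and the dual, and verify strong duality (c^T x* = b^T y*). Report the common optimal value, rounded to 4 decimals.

The standard primal-dual pair for 'max c^T x s.t. A x <= b, x >= 0' is:
  Dual:  min b^T y  s.t.  A^T y >= c,  y >= 0.

So the dual LP is:
  minimize  4y1 + 10y2 + 5y3
  subject to:
    y1 + y3 >= 2
    y2 + y3 >= 3
    y1, y2, y3 >= 0

Solving the primal: x* = (0, 5).
  primal value c^T x* = 15.
Solving the dual: y* = (0, 0, 3).
  dual value b^T y* = 15.
Strong duality: c^T x* = b^T y*. Confirmed.

15


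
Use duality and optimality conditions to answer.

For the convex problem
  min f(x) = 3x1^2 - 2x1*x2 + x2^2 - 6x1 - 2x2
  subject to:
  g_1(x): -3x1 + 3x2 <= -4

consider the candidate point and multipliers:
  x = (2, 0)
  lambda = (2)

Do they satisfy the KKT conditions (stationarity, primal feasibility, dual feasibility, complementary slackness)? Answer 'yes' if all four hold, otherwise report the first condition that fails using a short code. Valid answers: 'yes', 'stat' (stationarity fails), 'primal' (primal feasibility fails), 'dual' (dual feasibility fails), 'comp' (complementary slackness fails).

Gradient of f: grad f(x) = Q x + c = (6, -6)
Constraint values g_i(x) = a_i^T x - b_i:
  g_1((2, 0)) = -2
Stationarity residual: grad f(x) + sum_i lambda_i a_i = (0, 0)
  -> stationarity OK
Primal feasibility (all g_i <= 0): OK
Dual feasibility (all lambda_i >= 0): OK
Complementary slackness (lambda_i * g_i(x) = 0 for all i): FAILS

Verdict: the first failing condition is complementary_slackness -> comp.

comp


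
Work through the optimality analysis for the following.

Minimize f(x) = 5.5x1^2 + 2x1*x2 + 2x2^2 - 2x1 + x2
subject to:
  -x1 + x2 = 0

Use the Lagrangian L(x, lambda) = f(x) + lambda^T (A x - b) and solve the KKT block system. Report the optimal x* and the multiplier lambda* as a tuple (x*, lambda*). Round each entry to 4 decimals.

Form the Lagrangian:
  L(x, lambda) = (1/2) x^T Q x + c^T x + lambda^T (A x - b)
Stationarity (grad_x L = 0): Q x + c + A^T lambda = 0.
Primal feasibility: A x = b.

This gives the KKT block system:
  [ Q   A^T ] [ x     ]   [-c ]
  [ A    0  ] [ lambda ] = [ b ]

Solving the linear system:
  x*      = (0.0526, 0.0526)
  lambda* = (-1.3158)
  f(x*)   = -0.0263

x* = (0.0526, 0.0526), lambda* = (-1.3158)


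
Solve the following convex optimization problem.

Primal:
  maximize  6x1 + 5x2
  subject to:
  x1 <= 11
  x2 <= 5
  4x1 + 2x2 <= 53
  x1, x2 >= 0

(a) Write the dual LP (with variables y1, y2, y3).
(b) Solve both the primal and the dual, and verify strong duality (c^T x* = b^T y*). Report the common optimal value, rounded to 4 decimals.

The standard primal-dual pair for 'max c^T x s.t. A x <= b, x >= 0' is:
  Dual:  min b^T y  s.t.  A^T y >= c,  y >= 0.

So the dual LP is:
  minimize  11y1 + 5y2 + 53y3
  subject to:
    y1 + 4y3 >= 6
    y2 + 2y3 >= 5
    y1, y2, y3 >= 0

Solving the primal: x* = (10.75, 5).
  primal value c^T x* = 89.5.
Solving the dual: y* = (0, 2, 1.5).
  dual value b^T y* = 89.5.
Strong duality: c^T x* = b^T y*. Confirmed.

89.5


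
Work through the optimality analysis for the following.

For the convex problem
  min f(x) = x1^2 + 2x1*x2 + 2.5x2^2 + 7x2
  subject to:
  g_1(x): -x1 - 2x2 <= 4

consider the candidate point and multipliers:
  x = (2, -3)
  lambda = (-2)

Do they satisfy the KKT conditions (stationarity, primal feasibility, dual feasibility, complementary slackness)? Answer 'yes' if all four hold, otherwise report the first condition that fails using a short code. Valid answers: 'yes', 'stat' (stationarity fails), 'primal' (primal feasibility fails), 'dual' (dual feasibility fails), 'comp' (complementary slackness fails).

Gradient of f: grad f(x) = Q x + c = (-2, -4)
Constraint values g_i(x) = a_i^T x - b_i:
  g_1((2, -3)) = 0
Stationarity residual: grad f(x) + sum_i lambda_i a_i = (0, 0)
  -> stationarity OK
Primal feasibility (all g_i <= 0): OK
Dual feasibility (all lambda_i >= 0): FAILS
Complementary slackness (lambda_i * g_i(x) = 0 for all i): OK

Verdict: the first failing condition is dual_feasibility -> dual.

dual


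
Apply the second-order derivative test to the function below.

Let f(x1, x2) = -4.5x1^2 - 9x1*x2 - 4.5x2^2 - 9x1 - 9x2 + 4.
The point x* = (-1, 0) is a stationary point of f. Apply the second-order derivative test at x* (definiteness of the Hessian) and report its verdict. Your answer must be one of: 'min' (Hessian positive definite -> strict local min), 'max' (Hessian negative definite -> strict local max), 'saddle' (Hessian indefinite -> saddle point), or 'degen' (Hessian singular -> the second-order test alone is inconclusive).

Compute the Hessian H = grad^2 f:
  H = [[-9, -9], [-9, -9]]
Verify stationarity: grad f(x*) = H x* + g = (0, 0).
Eigenvalues of H: -18, 0.
H has a zero eigenvalue (singular; negative semidefinite but not definite), so H is neither positive definite, negative definite, nor indefinite. The second-order test alone is inconclusive -> degen.
(Indeed, f is constant along the null direction of H through x*, so x* is not a strict local extremum.)

degen


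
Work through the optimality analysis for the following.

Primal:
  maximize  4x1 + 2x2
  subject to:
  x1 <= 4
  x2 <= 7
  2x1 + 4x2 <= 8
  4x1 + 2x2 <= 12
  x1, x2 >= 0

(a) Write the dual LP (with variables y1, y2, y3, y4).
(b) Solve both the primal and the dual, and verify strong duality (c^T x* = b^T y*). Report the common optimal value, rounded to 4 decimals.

The standard primal-dual pair for 'max c^T x s.t. A x <= b, x >= 0' is:
  Dual:  min b^T y  s.t.  A^T y >= c,  y >= 0.

So the dual LP is:
  minimize  4y1 + 7y2 + 8y3 + 12y4
  subject to:
    y1 + 2y3 + 4y4 >= 4
    y2 + 4y3 + 2y4 >= 2
    y1, y2, y3, y4 >= 0

Solving the primal: x* = (2.6667, 0.6667).
  primal value c^T x* = 12.
Solving the dual: y* = (0, 0, 0, 1).
  dual value b^T y* = 12.
Strong duality: c^T x* = b^T y*. Confirmed.

12


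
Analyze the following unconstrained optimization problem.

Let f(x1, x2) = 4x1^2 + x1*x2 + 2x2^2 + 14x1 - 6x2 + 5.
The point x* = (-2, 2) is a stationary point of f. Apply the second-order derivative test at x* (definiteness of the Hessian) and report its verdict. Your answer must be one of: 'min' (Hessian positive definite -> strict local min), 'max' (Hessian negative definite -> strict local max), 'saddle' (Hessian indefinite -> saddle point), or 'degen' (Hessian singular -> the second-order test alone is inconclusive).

Compute the Hessian H = grad^2 f:
  H = [[8, 1], [1, 4]]
Verify stationarity: grad f(x*) = H x* + g = (0, 0).
Eigenvalues of H: 3.7639, 8.2361.
Both eigenvalues > 0, so H is positive definite -> x* is a strict local min.

min


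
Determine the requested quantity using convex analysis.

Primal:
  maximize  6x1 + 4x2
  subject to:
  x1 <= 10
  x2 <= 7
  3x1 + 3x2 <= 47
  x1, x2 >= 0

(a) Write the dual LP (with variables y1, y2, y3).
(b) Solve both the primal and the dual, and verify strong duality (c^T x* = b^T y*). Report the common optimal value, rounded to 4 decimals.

The standard primal-dual pair for 'max c^T x s.t. A x <= b, x >= 0' is:
  Dual:  min b^T y  s.t.  A^T y >= c,  y >= 0.

So the dual LP is:
  minimize  10y1 + 7y2 + 47y3
  subject to:
    y1 + 3y3 >= 6
    y2 + 3y3 >= 4
    y1, y2, y3 >= 0

Solving the primal: x* = (10, 5.6667).
  primal value c^T x* = 82.6667.
Solving the dual: y* = (2, 0, 1.3333).
  dual value b^T y* = 82.6667.
Strong duality: c^T x* = b^T y*. Confirmed.

82.6667


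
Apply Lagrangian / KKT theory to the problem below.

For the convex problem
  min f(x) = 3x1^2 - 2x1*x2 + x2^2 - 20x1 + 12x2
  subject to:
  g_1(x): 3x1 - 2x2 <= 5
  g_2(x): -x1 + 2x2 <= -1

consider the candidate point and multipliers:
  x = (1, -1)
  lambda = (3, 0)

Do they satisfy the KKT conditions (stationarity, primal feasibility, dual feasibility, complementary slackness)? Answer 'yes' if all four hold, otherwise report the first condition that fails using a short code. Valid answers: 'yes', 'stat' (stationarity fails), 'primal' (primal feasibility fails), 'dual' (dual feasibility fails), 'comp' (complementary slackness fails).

Gradient of f: grad f(x) = Q x + c = (-12, 8)
Constraint values g_i(x) = a_i^T x - b_i:
  g_1((1, -1)) = 0
  g_2((1, -1)) = -2
Stationarity residual: grad f(x) + sum_i lambda_i a_i = (-3, 2)
  -> stationarity FAILS
Primal feasibility (all g_i <= 0): OK
Dual feasibility (all lambda_i >= 0): OK
Complementary slackness (lambda_i * g_i(x) = 0 for all i): OK

Verdict: the first failing condition is stationarity -> stat.

stat


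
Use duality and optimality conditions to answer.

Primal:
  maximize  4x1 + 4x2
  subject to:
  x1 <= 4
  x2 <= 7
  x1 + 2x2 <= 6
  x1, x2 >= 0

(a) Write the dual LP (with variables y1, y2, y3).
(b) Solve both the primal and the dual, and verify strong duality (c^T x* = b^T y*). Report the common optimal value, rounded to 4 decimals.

The standard primal-dual pair for 'max c^T x s.t. A x <= b, x >= 0' is:
  Dual:  min b^T y  s.t.  A^T y >= c,  y >= 0.

So the dual LP is:
  minimize  4y1 + 7y2 + 6y3
  subject to:
    y1 + y3 >= 4
    y2 + 2y3 >= 4
    y1, y2, y3 >= 0

Solving the primal: x* = (4, 1).
  primal value c^T x* = 20.
Solving the dual: y* = (2, 0, 2).
  dual value b^T y* = 20.
Strong duality: c^T x* = b^T y*. Confirmed.

20


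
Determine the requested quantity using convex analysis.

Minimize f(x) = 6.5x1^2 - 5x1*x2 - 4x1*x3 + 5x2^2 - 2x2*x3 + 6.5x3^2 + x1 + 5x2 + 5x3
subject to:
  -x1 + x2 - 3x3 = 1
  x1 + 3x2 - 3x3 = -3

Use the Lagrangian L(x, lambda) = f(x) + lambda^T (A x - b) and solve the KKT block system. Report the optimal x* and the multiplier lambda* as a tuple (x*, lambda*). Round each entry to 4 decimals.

Form the Lagrangian:
  L(x, lambda) = (1/2) x^T Q x + c^T x + lambda^T (A x - b)
Stationarity (grad_x L = 0): Q x + c + A^T lambda = 0.
Primal feasibility: A x = b.

This gives the KKT block system:
  [ Q   A^T ] [ x     ]   [-c ]
  [ A    0  ] [ lambda ] = [ b ]

Solving the linear system:
  x*      = (-0.7399, -1.2601, -0.5067)
  lambda* = (0.5027, 0.7949)
  f(x*)   = -3.8458

x* = (-0.7399, -1.2601, -0.5067), lambda* = (0.5027, 0.7949)


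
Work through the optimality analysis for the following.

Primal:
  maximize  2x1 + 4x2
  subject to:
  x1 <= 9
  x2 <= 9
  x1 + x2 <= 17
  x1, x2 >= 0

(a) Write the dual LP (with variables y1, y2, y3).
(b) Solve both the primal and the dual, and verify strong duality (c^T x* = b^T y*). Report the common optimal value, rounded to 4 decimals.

The standard primal-dual pair for 'max c^T x s.t. A x <= b, x >= 0' is:
  Dual:  min b^T y  s.t.  A^T y >= c,  y >= 0.

So the dual LP is:
  minimize  9y1 + 9y2 + 17y3
  subject to:
    y1 + y3 >= 2
    y2 + y3 >= 4
    y1, y2, y3 >= 0

Solving the primal: x* = (8, 9).
  primal value c^T x* = 52.
Solving the dual: y* = (0, 2, 2).
  dual value b^T y* = 52.
Strong duality: c^T x* = b^T y*. Confirmed.

52


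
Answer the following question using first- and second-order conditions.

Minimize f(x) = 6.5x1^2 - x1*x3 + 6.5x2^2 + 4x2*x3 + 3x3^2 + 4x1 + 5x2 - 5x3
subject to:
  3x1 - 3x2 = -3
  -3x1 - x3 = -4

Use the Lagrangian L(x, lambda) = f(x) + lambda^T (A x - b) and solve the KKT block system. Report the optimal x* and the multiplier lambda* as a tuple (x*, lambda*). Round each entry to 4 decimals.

Form the Lagrangian:
  L(x, lambda) = (1/2) x^T Q x + c^T x + lambda^T (A x - b)
Stationarity (grad_x L = 0): Q x + c + A^T lambda = 0.
Primal feasibility: A x = b.

This gives the KKT block system:
  [ Q   A^T ] [ x     ]   [-c ]
  [ A    0  ] [ lambda ] = [ b ]

Solving the linear system:
  x*      = (0.5645, 1.5645, 2.3065)
  lambda* = (11.5215, 14.5323)
  f(x*)   = 45.621

x* = (0.5645, 1.5645, 2.3065), lambda* = (11.5215, 14.5323)


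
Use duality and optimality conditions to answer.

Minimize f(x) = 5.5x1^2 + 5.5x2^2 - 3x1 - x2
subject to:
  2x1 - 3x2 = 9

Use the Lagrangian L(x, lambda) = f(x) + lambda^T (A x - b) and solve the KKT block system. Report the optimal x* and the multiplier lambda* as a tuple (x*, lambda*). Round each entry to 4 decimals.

Form the Lagrangian:
  L(x, lambda) = (1/2) x^T Q x + c^T x + lambda^T (A x - b)
Stationarity (grad_x L = 0): Q x + c + A^T lambda = 0.
Primal feasibility: A x = b.

This gives the KKT block system:
  [ Q   A^T ] [ x     ]   [-c ]
  [ A    0  ] [ lambda ] = [ b ]

Solving the linear system:
  x*      = (1.6154, -1.9231)
  lambda* = (-7.3846)
  f(x*)   = 31.7692

x* = (1.6154, -1.9231), lambda* = (-7.3846)


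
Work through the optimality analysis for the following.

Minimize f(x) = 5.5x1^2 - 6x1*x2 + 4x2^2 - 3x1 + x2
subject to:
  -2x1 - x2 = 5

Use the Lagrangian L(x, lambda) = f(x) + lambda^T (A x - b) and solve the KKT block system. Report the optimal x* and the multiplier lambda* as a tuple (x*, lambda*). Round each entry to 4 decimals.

Form the Lagrangian:
  L(x, lambda) = (1/2) x^T Q x + c^T x + lambda^T (A x - b)
Stationarity (grad_x L = 0): Q x + c + A^T lambda = 0.
Primal feasibility: A x = b.

This gives the KKT block system:
  [ Q   A^T ] [ x     ]   [-c ]
  [ A    0  ] [ lambda ] = [ b ]

Solving the linear system:
  x*      = (-1.5672, -1.8657)
  lambda* = (-4.5224)
  f(x*)   = 12.7239

x* = (-1.5672, -1.8657), lambda* = (-4.5224)


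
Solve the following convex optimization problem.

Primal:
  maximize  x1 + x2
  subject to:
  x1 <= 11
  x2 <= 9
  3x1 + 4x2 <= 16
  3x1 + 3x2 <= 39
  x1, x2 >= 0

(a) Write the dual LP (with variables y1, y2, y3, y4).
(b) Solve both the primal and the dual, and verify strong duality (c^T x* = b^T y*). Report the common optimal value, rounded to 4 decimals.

The standard primal-dual pair for 'max c^T x s.t. A x <= b, x >= 0' is:
  Dual:  min b^T y  s.t.  A^T y >= c,  y >= 0.

So the dual LP is:
  minimize  11y1 + 9y2 + 16y3 + 39y4
  subject to:
    y1 + 3y3 + 3y4 >= 1
    y2 + 4y3 + 3y4 >= 1
    y1, y2, y3, y4 >= 0

Solving the primal: x* = (5.3333, 0).
  primal value c^T x* = 5.3333.
Solving the dual: y* = (0, 0, 0.3333, 0).
  dual value b^T y* = 5.3333.
Strong duality: c^T x* = b^T y*. Confirmed.

5.3333


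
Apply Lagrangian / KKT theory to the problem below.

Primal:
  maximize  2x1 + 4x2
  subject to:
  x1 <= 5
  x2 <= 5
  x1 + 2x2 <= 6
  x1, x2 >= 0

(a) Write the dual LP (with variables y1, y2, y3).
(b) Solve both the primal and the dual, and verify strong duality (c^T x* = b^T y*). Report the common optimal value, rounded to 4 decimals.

The standard primal-dual pair for 'max c^T x s.t. A x <= b, x >= 0' is:
  Dual:  min b^T y  s.t.  A^T y >= c,  y >= 0.

So the dual LP is:
  minimize  5y1 + 5y2 + 6y3
  subject to:
    y1 + y3 >= 2
    y2 + 2y3 >= 4
    y1, y2, y3 >= 0

Solving the primal: x* = (0, 3).
  primal value c^T x* = 12.
Solving the dual: y* = (0, 0, 2).
  dual value b^T y* = 12.
Strong duality: c^T x* = b^T y*. Confirmed.

12


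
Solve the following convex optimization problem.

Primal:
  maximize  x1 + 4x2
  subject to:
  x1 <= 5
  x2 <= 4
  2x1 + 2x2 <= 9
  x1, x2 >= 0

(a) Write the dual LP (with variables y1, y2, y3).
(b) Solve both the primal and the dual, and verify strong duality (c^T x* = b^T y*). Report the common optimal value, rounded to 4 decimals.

The standard primal-dual pair for 'max c^T x s.t. A x <= b, x >= 0' is:
  Dual:  min b^T y  s.t.  A^T y >= c,  y >= 0.

So the dual LP is:
  minimize  5y1 + 4y2 + 9y3
  subject to:
    y1 + 2y3 >= 1
    y2 + 2y3 >= 4
    y1, y2, y3 >= 0

Solving the primal: x* = (0.5, 4).
  primal value c^T x* = 16.5.
Solving the dual: y* = (0, 3, 0.5).
  dual value b^T y* = 16.5.
Strong duality: c^T x* = b^T y*. Confirmed.

16.5


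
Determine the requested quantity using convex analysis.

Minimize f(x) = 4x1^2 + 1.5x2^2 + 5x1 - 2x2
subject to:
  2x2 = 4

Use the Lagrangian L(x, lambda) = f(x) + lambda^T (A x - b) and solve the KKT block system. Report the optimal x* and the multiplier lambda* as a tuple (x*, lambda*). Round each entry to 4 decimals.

Form the Lagrangian:
  L(x, lambda) = (1/2) x^T Q x + c^T x + lambda^T (A x - b)
Stationarity (grad_x L = 0): Q x + c + A^T lambda = 0.
Primal feasibility: A x = b.

This gives the KKT block system:
  [ Q   A^T ] [ x     ]   [-c ]
  [ A    0  ] [ lambda ] = [ b ]

Solving the linear system:
  x*      = (-0.625, 2)
  lambda* = (-2)
  f(x*)   = 0.4375

x* = (-0.625, 2), lambda* = (-2)


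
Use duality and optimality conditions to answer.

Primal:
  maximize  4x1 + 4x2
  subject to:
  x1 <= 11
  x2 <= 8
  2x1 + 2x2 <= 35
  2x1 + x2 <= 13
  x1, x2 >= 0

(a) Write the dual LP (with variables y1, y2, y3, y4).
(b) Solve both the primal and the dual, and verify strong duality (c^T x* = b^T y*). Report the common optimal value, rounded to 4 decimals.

The standard primal-dual pair for 'max c^T x s.t. A x <= b, x >= 0' is:
  Dual:  min b^T y  s.t.  A^T y >= c,  y >= 0.

So the dual LP is:
  minimize  11y1 + 8y2 + 35y3 + 13y4
  subject to:
    y1 + 2y3 + 2y4 >= 4
    y2 + 2y3 + y4 >= 4
    y1, y2, y3, y4 >= 0

Solving the primal: x* = (2.5, 8).
  primal value c^T x* = 42.
Solving the dual: y* = (0, 2, 0, 2).
  dual value b^T y* = 42.
Strong duality: c^T x* = b^T y*. Confirmed.

42


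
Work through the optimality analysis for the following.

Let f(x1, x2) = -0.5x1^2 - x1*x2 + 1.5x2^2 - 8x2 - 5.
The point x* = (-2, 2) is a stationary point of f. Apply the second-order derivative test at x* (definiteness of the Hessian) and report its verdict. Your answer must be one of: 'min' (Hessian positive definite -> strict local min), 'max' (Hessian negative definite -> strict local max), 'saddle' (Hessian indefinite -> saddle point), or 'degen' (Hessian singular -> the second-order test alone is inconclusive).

Compute the Hessian H = grad^2 f:
  H = [[-1, -1], [-1, 3]]
Verify stationarity: grad f(x*) = H x* + g = (0, 0).
Eigenvalues of H: -1.2361, 3.2361.
Eigenvalues have mixed signs, so H is indefinite -> x* is a saddle point.

saddle


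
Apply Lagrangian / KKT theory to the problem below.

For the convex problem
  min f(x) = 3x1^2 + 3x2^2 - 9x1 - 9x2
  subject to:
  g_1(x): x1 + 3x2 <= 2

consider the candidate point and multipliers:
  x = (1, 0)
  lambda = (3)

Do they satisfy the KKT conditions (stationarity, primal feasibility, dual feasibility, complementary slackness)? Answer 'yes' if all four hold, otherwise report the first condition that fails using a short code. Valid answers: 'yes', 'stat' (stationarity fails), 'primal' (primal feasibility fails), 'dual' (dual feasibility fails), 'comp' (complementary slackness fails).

Gradient of f: grad f(x) = Q x + c = (-3, -9)
Constraint values g_i(x) = a_i^T x - b_i:
  g_1((1, 0)) = -1
Stationarity residual: grad f(x) + sum_i lambda_i a_i = (0, 0)
  -> stationarity OK
Primal feasibility (all g_i <= 0): OK
Dual feasibility (all lambda_i >= 0): OK
Complementary slackness (lambda_i * g_i(x) = 0 for all i): FAILS

Verdict: the first failing condition is complementary_slackness -> comp.

comp


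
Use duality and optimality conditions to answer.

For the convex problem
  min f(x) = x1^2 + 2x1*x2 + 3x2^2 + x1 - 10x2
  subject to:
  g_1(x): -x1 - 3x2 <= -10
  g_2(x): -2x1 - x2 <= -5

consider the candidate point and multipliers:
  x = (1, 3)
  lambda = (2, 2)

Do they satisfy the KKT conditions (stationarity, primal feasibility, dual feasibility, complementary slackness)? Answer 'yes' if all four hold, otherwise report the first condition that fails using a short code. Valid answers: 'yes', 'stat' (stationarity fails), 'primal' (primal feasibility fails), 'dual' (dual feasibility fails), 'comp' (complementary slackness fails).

Gradient of f: grad f(x) = Q x + c = (9, 10)
Constraint values g_i(x) = a_i^T x - b_i:
  g_1((1, 3)) = 0
  g_2((1, 3)) = 0
Stationarity residual: grad f(x) + sum_i lambda_i a_i = (3, 2)
  -> stationarity FAILS
Primal feasibility (all g_i <= 0): OK
Dual feasibility (all lambda_i >= 0): OK
Complementary slackness (lambda_i * g_i(x) = 0 for all i): OK

Verdict: the first failing condition is stationarity -> stat.

stat
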